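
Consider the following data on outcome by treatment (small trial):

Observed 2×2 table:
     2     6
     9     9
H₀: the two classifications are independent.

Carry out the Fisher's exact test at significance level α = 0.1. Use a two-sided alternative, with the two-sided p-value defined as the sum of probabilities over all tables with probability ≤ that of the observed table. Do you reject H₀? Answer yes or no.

reject H₀: no

Margins: r₁=8, r₂=18, c₁=11, c₂=15, n=26
p_obs = C(8,2)·C(18,9)/C(26,11); sum pmf over tables with pmf ≤ p_obs
p-value (two-sided) = 0.39451
At α=0.1: p ≥ α → fail to reject H₀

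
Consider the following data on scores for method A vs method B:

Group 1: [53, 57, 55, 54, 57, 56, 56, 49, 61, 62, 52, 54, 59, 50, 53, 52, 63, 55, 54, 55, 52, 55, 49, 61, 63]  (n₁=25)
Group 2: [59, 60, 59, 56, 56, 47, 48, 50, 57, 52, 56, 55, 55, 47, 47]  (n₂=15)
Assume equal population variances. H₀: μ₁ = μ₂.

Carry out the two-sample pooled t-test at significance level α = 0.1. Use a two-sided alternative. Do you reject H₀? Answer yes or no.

x̄₁=55.480, s₁=4.104, n₁=25
x̄₂=53.600, s₂=4.703, n₂=15
s_p² = [24·4.104² + 14·4.703²]/38 = 18.7853
SE = √(s_p²·(1/25+1/15)) = 1.4155
t = (55.480−53.600)/1.4155 = 1.3281
df = 38
p-value (two-sided) = 0.19206
At α=0.1: p ≥ α → fail to reject H₀

reject H₀: no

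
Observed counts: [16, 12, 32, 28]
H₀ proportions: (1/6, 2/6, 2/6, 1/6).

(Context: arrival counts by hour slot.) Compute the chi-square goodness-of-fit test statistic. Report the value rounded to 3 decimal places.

n = 88; E_i = n·p_i = [14.67, 29.33, 29.33, 14.67]
χ² = (16−14.67)²/14.67 + (12−29.33)²/29.33 + (32−29.33)²/29.33 + (28−14.67)²/14.67 = 22.7273
df = 3

test statistic = 22.727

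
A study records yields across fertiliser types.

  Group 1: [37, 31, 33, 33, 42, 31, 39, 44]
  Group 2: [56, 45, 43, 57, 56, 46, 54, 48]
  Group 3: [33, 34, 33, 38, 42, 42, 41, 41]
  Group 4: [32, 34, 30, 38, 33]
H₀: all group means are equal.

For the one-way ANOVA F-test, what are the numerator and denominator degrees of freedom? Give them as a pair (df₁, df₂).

degrees of freedom = [3, 25]

k = 4 groups, N = 29 total
df = (k−1, N−k) = (4−1, 29−4) = (3, 25)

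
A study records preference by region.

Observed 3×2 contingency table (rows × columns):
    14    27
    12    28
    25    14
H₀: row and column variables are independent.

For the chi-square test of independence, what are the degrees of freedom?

df = (r−1)(c−1) = (3−1)·(2−1) = 2

degrees of freedom = 2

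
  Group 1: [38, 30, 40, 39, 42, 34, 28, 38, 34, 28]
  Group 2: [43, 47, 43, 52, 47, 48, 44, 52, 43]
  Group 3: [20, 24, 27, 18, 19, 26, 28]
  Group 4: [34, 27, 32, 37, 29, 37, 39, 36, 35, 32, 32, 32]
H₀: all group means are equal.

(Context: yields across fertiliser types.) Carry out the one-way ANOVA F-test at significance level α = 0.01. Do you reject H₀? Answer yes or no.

Group means [35.10, 46.56, 23.14, 33.50], grand mean 35.105
SSB = Σnᵢ(x̄ᵢ−x̄)² = 2212.600; SSW = ΣΣ(x−x̄ᵢ)² = 574.979
MSB = 2212.600/3 = 737.5332; MSW = 574.979/34 = 16.9112
F = MSB/MSW = 43.6122
df = (3, 34)
p-value (upper-tail) = 0.00000
At α=0.01: p < α → reject H₀

reject H₀: yes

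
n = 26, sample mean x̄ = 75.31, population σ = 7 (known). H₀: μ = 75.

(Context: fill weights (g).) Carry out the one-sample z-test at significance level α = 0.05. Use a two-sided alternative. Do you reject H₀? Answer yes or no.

reject H₀: no

SE = σ/√n = 7/√26 = 1.3728
z = (x̄−μ₀)/SE = (75.31−75)/1.3728 = 0.2258
p-value (two-sided) = 0.82135
At α=0.05: p ≥ α → fail to reject H₀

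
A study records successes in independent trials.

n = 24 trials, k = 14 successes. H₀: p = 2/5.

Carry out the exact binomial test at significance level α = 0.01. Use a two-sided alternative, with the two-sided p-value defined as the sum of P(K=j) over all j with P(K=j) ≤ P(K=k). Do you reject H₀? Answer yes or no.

Exact binomial: n=24, k=14, p₀=2/5=0.4000
P(X=j) = C(n,j)·p₀^j·(1−p₀)^(n−j); p = Σ P(X=j) over j with P(X=j) ≤ P(X=14)
p-value (two-sided) = 0.09346
At α=0.01: p ≥ α → fail to reject H₀

reject H₀: no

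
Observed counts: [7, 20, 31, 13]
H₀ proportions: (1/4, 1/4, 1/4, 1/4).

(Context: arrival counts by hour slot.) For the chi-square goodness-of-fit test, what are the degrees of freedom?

degrees of freedom = 3

df = k − 1 = 4 − 1 = 3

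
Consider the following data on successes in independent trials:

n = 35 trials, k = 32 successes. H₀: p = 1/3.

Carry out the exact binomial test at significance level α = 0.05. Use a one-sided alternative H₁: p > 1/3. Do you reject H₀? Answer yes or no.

reject H₀: yes

Exact binomial: n=35, k=32, p₀=1/3=0.3333
P(X≥32) from Σ C(n,i)·p₀^i·(1−p₀)^(n−i)
p-value (one-sided, H₁ greater) = 0.00000
At α=0.05: p < α → reject H₀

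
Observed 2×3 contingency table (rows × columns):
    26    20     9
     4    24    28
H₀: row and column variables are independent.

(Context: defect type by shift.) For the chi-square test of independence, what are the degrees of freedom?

df = (r−1)(c−1) = (2−1)·(3−1) = 2

degrees of freedom = 2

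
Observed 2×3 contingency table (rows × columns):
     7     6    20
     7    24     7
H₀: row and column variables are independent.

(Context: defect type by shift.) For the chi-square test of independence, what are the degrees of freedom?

degrees of freedom = 2

df = (r−1)(c−1) = (2−1)·(3−1) = 2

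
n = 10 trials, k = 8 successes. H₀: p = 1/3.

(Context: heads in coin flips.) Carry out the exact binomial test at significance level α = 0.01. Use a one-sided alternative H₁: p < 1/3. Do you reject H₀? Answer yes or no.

Exact binomial: n=10, k=8, p₀=1/3=0.3333
P(X≤8) from Σ C(n,i)·p₀^i·(1−p₀)^(n−i)
p-value (one-sided, H₁ less) = 0.99964
At α=0.01: p ≥ α → fail to reject H₀

reject H₀: no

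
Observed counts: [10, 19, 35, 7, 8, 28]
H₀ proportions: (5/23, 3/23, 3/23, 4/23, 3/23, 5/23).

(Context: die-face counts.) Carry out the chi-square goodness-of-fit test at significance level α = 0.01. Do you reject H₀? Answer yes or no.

n = 107; E_i = n·p_i = [23.26, 13.96, 13.96, 18.61, 13.96, 23.26]
χ² = (10−23.26)²/23.26 + (19−13.96)²/13.96 + (35−13.96)²/13.96 + (7−18.61)²/18.61 + (8−13.96)²/13.96 + (28−23.26)²/23.26 = 51.8612
df = 5
p-value (upper-tail) = 0.00000
At α=0.01: p < α → reject H₀

reject H₀: yes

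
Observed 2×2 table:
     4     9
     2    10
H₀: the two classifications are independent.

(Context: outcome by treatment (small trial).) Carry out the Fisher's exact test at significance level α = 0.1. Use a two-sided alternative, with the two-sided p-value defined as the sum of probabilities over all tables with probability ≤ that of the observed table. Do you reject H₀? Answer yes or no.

reject H₀: no

Margins: r₁=13, r₂=12, c₁=6, c₂=19, n=25
p_obs = C(13,4)·C(12,2)/C(25,6); sum pmf over tables with pmf ≤ p_obs
p-value (two-sided) = 0.64472
At α=0.1: p ≥ α → fail to reject H₀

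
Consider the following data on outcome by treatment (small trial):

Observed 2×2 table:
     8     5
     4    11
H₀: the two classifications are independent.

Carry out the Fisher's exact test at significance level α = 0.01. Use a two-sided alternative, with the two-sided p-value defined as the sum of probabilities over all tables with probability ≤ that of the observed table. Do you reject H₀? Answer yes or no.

reject H₀: no

Margins: r₁=13, r₂=15, c₁=12, c₂=16, n=28
p_obs = C(13,8)·C(15,4)/C(28,12); sum pmf over tables with pmf ≤ p_obs
p-value (two-sided) = 0.12482
At α=0.01: p ≥ α → fail to reject H₀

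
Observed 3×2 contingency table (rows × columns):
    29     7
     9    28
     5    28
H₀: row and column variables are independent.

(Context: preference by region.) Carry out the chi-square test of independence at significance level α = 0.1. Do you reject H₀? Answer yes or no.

reject H₀: yes

Row totals [36, 37, 33], col totals [43, 63], n=106
χ² = (29−14.60)²/14.60 + (7−21.40)²/21.40 + (9−15.01)²/15.01 + (28−21.99)²/21.99 + (5−13.39)²/13.39 + (28−19.61)²/19.61 = 36.7668
df = 2
p-value (upper-tail) = 0.00000
At α=0.1: p < α → reject H₀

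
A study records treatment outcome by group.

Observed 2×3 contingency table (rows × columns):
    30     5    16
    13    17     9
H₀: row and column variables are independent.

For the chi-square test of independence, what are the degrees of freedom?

df = (r−1)(c−1) = (2−1)·(3−1) = 2

degrees of freedom = 2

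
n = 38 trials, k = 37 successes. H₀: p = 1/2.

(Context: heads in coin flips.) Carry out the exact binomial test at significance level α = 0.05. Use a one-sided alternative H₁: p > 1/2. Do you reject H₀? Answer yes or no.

reject H₀: yes

Exact binomial: n=38, k=37, p₀=1/2=0.5000
P(X≥37) from Σ C(n,i)·p₀^i·(1−p₀)^(n−i)
p-value (one-sided, H₁ greater) = 0.00000
At α=0.05: p < α → reject H₀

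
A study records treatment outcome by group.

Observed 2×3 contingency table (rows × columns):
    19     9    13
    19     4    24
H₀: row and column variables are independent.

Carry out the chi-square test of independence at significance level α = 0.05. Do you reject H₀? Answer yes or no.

reject H₀: no

Row totals [41, 47], col totals [38, 13, 37], n=88
χ² = (19−17.70)²/17.70 + (9−6.06)²/6.06 + (13−17.24)²/17.24 + (19−20.30)²/20.30 + (4−6.94)²/6.94 + (24−19.76)²/19.76 = 4.8066
df = 2
p-value (upper-tail) = 0.09042
At α=0.05: p ≥ α → fail to reject H₀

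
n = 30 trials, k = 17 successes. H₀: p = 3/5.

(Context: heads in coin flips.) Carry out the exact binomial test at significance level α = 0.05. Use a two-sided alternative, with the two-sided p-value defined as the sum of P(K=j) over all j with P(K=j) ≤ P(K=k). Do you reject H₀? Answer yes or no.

Exact binomial: n=30, k=17, p₀=3/5=0.6000
P(X=j) = C(n,j)·p₀^j·(1−p₀)^(n−j); p = Σ P(X=j) over j with P(X=j) ≤ P(X=17)
p-value (two-sided) = 0.71301
At α=0.05: p ≥ α → fail to reject H₀

reject H₀: no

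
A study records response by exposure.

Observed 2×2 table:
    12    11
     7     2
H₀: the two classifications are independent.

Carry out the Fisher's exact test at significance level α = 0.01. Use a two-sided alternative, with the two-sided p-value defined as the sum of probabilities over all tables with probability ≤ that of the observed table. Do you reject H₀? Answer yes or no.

Margins: r₁=23, r₂=9, c₁=19, c₂=13, n=32
p_obs = C(23,12)·C(9,7)/C(32,19); sum pmf over tables with pmf ≤ p_obs
p-value (two-sided) = 0.24909
At α=0.01: p ≥ α → fail to reject H₀

reject H₀: no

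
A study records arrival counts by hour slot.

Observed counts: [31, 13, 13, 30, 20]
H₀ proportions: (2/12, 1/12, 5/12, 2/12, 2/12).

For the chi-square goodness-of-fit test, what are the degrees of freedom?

df = k − 1 = 5 − 1 = 4

degrees of freedom = 4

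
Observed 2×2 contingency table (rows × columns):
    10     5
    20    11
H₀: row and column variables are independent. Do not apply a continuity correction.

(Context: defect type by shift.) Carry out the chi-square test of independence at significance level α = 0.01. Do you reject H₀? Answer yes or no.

Row totals [15, 31], col totals [30, 16], n=46
χ² = (10−9.78)²/9.78 + (5−5.22)²/5.22 + (20−20.22)²/20.22 + (11−10.78)²/10.78 = 0.0206
df = 1
p-value (upper-tail) = 0.88585
At α=0.01: p ≥ α → fail to reject H₀

reject H₀: no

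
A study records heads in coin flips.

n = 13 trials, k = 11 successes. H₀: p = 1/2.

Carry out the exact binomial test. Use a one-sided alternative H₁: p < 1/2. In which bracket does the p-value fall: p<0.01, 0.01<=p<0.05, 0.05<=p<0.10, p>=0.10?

p-value bracket: p>=0.10

Exact binomial: n=13, k=11, p₀=1/2=0.5000
P(X≤11) from Σ C(n,i)·p₀^i·(1−p₀)^(n−i)
p-value (one-sided, H₁ less) = 0.99829
→ bracket: p>=0.10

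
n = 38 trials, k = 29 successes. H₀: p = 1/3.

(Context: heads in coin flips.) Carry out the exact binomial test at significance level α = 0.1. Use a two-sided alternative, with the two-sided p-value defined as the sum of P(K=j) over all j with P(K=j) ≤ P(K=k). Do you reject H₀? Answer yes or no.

Exact binomial: n=38, k=29, p₀=1/3=0.3333
P(X=j) = C(n,j)·p₀^j·(1−p₀)^(n−j); p = Σ P(X=j) over j with P(X=j) ≤ P(X=29)
p-value (two-sided) = 0.00000
At α=0.1: p < α → reject H₀

reject H₀: yes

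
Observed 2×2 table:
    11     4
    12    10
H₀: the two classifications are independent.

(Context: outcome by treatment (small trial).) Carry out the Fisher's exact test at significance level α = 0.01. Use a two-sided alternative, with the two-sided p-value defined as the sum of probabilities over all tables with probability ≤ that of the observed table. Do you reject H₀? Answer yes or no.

Margins: r₁=15, r₂=22, c₁=23, c₂=14, n=37
p_obs = C(15,11)·C(22,12)/C(37,23); sum pmf over tables with pmf ≤ p_obs
p-value (two-sided) = 0.31364
At α=0.01: p ≥ α → fail to reject H₀

reject H₀: no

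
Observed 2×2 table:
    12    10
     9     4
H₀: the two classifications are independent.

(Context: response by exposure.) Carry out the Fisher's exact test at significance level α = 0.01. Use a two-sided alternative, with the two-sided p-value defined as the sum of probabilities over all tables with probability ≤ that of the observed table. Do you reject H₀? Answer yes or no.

Margins: r₁=22, r₂=13, c₁=21, c₂=14, n=35
p_obs = C(22,12)·C(13,9)/C(35,21); sum pmf over tables with pmf ≤ p_obs
p-value (two-sided) = 0.48753
At α=0.01: p ≥ α → fail to reject H₀

reject H₀: no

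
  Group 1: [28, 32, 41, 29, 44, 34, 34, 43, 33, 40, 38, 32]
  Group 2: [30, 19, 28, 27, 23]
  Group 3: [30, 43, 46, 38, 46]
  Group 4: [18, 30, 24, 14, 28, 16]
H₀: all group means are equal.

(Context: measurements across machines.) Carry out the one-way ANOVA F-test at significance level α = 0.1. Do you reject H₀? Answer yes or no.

Group means [35.67, 25.40, 40.60, 21.67], grand mean 31.714
SSB = Σnᵢ(x̄ᵢ−x̄)² = 1387.314; SSW = ΣΣ(x−x̄ᵢ)² = 798.400
MSB = 1387.314/3 = 462.4381; MSW = 798.400/24 = 33.2667
F = MSB/MSW = 13.9009
df = (3, 24)
p-value (upper-tail) = 0.00002
At α=0.1: p < α → reject H₀

reject H₀: yes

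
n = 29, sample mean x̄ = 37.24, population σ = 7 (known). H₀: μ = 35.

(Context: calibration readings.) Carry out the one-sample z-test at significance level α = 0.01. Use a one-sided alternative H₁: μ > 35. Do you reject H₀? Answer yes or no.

reject H₀: no

SE = σ/√n = 7/√29 = 1.2999
z = (x̄−μ₀)/SE = (37.24−35)/1.2999 = 1.7233
p-value (one-sided, H₁ greater) = 0.04242
At α=0.01: p ≥ α → fail to reject H₀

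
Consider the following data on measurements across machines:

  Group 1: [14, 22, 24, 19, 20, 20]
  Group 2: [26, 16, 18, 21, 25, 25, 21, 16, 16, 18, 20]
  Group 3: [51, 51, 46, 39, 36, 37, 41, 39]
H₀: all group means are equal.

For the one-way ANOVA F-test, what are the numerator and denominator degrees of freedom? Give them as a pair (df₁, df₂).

degrees of freedom = [2, 22]

k = 3 groups, N = 25 total
df = (k−1, N−k) = (3−1, 25−3) = (2, 22)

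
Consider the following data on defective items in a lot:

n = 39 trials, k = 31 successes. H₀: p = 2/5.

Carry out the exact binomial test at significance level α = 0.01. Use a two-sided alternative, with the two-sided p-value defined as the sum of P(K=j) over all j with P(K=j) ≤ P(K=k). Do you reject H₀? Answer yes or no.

reject H₀: yes

Exact binomial: n=39, k=31, p₀=2/5=0.4000
P(X=j) = C(n,j)·p₀^j·(1−p₀)^(n−j); p = Σ P(X=j) over j with P(X=j) ≤ P(X=31)
p-value (two-sided) = 0.00000
At α=0.01: p < α → reject H₀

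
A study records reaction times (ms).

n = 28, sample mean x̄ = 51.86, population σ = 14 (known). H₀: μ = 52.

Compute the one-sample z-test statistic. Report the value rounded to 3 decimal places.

test statistic = -0.053

SE = σ/√n = 14/√28 = 2.6458
z = (x̄−μ₀)/SE = (51.86−52)/2.6458 = -0.0529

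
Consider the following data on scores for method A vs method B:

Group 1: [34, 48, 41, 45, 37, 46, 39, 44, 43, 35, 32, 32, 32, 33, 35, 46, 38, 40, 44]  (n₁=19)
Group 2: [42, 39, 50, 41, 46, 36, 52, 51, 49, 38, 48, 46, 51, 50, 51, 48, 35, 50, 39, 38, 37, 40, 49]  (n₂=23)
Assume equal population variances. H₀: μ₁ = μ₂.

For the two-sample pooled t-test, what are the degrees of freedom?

df = n₁ + n₂ − 2 = 19 + 23 − 2 = 40

degrees of freedom = 40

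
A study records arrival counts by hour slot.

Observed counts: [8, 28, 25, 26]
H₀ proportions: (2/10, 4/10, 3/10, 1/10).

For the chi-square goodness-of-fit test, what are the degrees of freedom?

df = k − 1 = 4 − 1 = 3

degrees of freedom = 3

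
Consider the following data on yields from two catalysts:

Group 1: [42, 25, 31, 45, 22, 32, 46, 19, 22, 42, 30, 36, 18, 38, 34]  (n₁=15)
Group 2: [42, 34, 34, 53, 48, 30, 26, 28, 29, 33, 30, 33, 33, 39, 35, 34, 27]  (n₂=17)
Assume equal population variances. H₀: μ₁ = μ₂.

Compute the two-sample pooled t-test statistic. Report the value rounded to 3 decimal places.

test statistic = -0.830

x̄₁=32.133, s₁=9.410, n₁=15
x̄₂=34.588, s₂=7.289, n₂=17
s_p² = [14·9.410² + 16·7.289²]/30 = 69.6617
SE = √(s_p²·(1/15+1/17)) = 2.9567
t = (32.133−34.588)/2.9567 = -0.8303
df = 30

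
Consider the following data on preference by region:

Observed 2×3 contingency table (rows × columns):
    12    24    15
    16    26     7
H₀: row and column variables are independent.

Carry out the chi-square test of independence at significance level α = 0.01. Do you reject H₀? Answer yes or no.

Row totals [51, 49], col totals [28, 50, 22], n=100
χ² = (12−14.28)²/14.28 + (24−25.50)²/25.50 + (15−11.22)²/11.22 + (16−13.72)²/13.72 + (26−24.50)²/24.50 + (7−10.78)²/10.78 = 3.5219
df = 2
p-value (upper-tail) = 0.17188
At α=0.01: p ≥ α → fail to reject H₀

reject H₀: no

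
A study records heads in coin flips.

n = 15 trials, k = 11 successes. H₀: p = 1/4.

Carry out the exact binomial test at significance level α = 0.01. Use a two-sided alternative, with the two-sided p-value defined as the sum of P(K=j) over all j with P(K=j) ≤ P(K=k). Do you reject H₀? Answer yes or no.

reject H₀: yes

Exact binomial: n=15, k=11, p₀=1/4=0.2500
P(X=j) = C(n,j)·p₀^j·(1−p₀)^(n−j); p = Σ P(X=j) over j with P(X=j) ≤ P(X=11)
p-value (two-sided) = 0.00012
At α=0.01: p < α → reject H₀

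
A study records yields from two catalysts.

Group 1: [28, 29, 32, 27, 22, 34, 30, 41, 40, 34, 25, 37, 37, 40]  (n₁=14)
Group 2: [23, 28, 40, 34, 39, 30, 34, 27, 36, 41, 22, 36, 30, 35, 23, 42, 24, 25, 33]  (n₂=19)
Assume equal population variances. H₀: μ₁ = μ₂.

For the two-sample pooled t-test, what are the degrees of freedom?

degrees of freedom = 31

df = n₁ + n₂ − 2 = 14 + 19 − 2 = 31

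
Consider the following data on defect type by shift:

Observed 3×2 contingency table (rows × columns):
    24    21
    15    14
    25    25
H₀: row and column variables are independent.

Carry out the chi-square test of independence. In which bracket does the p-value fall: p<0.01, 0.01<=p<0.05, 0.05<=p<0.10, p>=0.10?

Row totals [45, 29, 50], col totals [64, 60], n=124
χ² = (24−23.23)²/23.23 + (21−21.77)²/21.77 + (15−14.97)²/14.97 + (14−14.03)²/14.03 + (25−25.81)²/25.81 + (25−24.19)²/24.19 = 0.1056
df = 2
p-value (upper-tail) = 0.94859
→ bracket: p>=0.10

p-value bracket: p>=0.10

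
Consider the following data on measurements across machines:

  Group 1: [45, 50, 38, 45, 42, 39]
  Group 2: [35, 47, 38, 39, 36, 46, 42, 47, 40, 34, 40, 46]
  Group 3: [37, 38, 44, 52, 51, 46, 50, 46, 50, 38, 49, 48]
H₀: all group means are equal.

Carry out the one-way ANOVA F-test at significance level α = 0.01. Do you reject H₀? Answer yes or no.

Group means [43.17, 40.83, 45.75], grand mean 43.267
SSB = Σnᵢ(x̄ᵢ−x̄)² = 145.117; SSW = ΣΣ(x−x̄ᵢ)² = 664.750
MSB = 145.117/2 = 72.5583; MSW = 664.750/27 = 24.6204
F = MSB/MSW = 2.9471
df = (2, 27)
p-value (upper-tail) = 0.06955
At α=0.01: p ≥ α → fail to reject H₀

reject H₀: no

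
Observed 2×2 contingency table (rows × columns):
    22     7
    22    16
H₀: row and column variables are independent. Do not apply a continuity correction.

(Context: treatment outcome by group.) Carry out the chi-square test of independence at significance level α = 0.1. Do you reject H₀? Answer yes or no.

reject H₀: no

Row totals [29, 38], col totals [44, 23], n=67
χ² = (22−19.04)²/19.04 + (7−9.96)²/9.96 + (22−24.96)²/24.96 + (16−13.04)²/13.04 = 2.3553
df = 1
p-value (upper-tail) = 0.12486
At α=0.1: p ≥ α → fail to reject H₀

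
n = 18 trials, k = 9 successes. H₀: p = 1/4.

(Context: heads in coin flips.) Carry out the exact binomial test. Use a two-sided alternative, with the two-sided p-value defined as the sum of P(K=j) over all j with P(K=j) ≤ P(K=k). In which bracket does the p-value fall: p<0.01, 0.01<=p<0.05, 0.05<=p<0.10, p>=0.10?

Exact binomial: n=18, k=9, p₀=1/4=0.2500
P(X=j) = C(n,j)·p₀^j·(1−p₀)^(n−j); p = Σ P(X=j) over j with P(X=j) ≤ P(X=9)
p-value (two-sided) = 0.02499
→ bracket: 0.01<=p<0.05

p-value bracket: 0.01<=p<0.05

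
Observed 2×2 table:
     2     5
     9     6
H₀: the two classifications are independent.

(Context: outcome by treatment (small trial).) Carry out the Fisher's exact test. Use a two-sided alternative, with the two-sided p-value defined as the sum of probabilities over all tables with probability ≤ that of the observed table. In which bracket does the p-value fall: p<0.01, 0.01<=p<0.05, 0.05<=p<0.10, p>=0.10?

Margins: r₁=7, r₂=15, c₁=11, c₂=11, n=22
p_obs = C(7,2)·C(15,9)/C(22,11); sum pmf over tables with pmf ≤ p_obs
p-value (two-sided) = 0.36146
→ bracket: p>=0.10

p-value bracket: p>=0.10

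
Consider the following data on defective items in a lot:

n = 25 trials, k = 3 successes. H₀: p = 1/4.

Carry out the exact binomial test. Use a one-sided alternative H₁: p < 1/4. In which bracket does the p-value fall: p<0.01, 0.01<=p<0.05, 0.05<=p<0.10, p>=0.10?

p-value bracket: 0.05<=p<0.10

Exact binomial: n=25, k=3, p₀=1/4=0.2500
P(X≤3) from Σ C(n,i)·p₀^i·(1−p₀)^(n−i)
p-value (one-sided, H₁ less) = 0.09621
→ bracket: 0.05<=p<0.10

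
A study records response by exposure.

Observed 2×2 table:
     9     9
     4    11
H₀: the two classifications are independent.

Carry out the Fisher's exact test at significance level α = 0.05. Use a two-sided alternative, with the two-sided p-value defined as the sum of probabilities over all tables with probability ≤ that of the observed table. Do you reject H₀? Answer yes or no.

reject H₀: no

Margins: r₁=18, r₂=15, c₁=13, c₂=20, n=33
p_obs = C(18,9)·C(15,4)/C(33,13); sum pmf over tables with pmf ≤ p_obs
p-value (two-sided) = 0.28442
At α=0.05: p ≥ α → fail to reject H₀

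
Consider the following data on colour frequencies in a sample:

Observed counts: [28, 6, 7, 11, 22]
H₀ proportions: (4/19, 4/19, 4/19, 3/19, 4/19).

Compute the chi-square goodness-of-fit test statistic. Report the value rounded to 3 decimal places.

n = 74; E_i = n·p_i = [15.58, 15.58, 15.58, 11.68, 15.58]
χ² = (28−15.58)²/15.58 + (6−15.58)²/15.58 + (7−15.58)²/15.58 + (11−11.68)²/11.68 + (22−15.58)²/15.58 = 23.2038
df = 4

test statistic = 23.204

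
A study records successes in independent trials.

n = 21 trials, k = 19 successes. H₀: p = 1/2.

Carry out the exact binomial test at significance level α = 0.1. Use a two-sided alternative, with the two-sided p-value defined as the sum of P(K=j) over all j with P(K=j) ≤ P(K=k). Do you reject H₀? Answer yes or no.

Exact binomial: n=21, k=19, p₀=1/2=0.5000
P(X=j) = C(n,j)·p₀^j·(1−p₀)^(n−j); p = Σ P(X=j) over j with P(X=j) ≤ P(X=19)
p-value (two-sided) = 0.00022
At α=0.1: p < α → reject H₀

reject H₀: yes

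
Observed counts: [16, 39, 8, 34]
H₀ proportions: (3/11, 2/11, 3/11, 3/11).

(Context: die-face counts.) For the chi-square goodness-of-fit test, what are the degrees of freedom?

degrees of freedom = 3

df = k − 1 = 4 − 1 = 3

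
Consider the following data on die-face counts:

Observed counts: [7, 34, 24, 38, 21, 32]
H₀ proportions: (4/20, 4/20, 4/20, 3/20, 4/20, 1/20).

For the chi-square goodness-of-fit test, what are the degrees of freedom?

degrees of freedom = 5

df = k − 1 = 6 − 1 = 5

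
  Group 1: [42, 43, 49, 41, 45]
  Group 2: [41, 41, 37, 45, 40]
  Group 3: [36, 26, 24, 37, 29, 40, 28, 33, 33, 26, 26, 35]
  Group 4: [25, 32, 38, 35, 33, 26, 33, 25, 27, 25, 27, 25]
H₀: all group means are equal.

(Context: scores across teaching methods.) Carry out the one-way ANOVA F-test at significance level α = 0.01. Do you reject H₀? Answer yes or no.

Group means [44.00, 40.80, 31.08, 29.25], grand mean 33.765
SSB = Σnᵢ(x̄ᵢ−x̄)² = 1102.151; SSW = ΣΣ(x−x̄ᵢ)² = 613.967
MSB = 1102.151/3 = 367.3837; MSW = 613.967/30 = 20.4656
F = MSB/MSW = 17.9513
df = (3, 30)
p-value (upper-tail) = 0.00000
At α=0.01: p < α → reject H₀

reject H₀: yes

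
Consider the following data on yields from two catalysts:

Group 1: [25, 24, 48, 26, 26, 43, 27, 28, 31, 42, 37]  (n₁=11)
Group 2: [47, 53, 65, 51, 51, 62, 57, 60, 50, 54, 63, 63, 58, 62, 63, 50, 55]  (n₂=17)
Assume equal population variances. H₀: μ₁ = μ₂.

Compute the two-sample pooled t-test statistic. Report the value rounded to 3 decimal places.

test statistic = -9.016

x̄₁=32.455, s₁=8.525, n₁=11
x̄₂=56.706, s₂=5.753, n₂=17
s_p² = [10·8.525² + 16·5.753²]/26 = 48.3176
SE = √(s_p²·(1/11+1/17)) = 2.6897
t = (32.455−56.706)/2.6897 = -9.0162
df = 26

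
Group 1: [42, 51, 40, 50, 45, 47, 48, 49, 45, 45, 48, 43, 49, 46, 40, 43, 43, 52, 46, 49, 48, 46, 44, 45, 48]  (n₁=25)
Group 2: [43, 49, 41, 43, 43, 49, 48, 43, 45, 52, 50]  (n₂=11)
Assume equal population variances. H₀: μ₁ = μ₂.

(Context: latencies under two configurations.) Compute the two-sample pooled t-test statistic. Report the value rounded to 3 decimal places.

x̄₁=46.080, s₁=3.187, n₁=25
x̄₂=46.000, s₂=3.688, n₂=11
s_p² = [24·3.187² + 10·3.688²]/34 = 11.1718
SE = √(s_p²·(1/25+1/11)) = 1.2093
t = (46.080−46.000)/1.2093 = 0.0662
df = 34

test statistic = 0.066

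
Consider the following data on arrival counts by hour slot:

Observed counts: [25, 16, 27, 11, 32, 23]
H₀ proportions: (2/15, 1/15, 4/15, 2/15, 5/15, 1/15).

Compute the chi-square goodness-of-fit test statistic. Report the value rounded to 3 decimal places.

test statistic = 38.953

n = 134; E_i = n·p_i = [17.87, 8.93, 35.73, 17.87, 44.67, 8.93]
χ² = (25−17.87)²/17.87 + (16−8.93)²/8.93 + (27−35.73)²/35.73 + (11−17.87)²/17.87 + (32−44.67)²/44.67 + (23−8.93)²/8.93 = 38.9534
df = 5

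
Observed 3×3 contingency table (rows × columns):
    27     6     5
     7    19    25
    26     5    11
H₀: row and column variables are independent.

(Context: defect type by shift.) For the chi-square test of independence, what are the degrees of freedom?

degrees of freedom = 4

df = (r−1)(c−1) = (3−1)·(3−1) = 4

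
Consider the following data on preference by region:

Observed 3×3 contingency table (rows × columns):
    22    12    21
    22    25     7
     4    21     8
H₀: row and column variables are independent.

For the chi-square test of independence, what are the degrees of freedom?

df = (r−1)(c−1) = (3−1)·(3−1) = 4

degrees of freedom = 4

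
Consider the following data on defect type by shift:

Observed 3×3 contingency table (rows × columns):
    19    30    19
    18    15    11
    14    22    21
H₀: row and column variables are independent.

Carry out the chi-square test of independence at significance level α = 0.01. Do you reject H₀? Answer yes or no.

reject H₀: no

Row totals [68, 44, 57], col totals [51, 67, 51], n=169
χ² = (19−20.52)²/20.52 + (30−26.96)²/26.96 + (19−20.52)²/20.52 + (18−13.28)²/13.28 + (15−17.44)²/17.44 + (11−13.28)²/13.28 + (14−17.20)²/17.20 + (22−22.60)²/22.60 + (21−17.20)²/17.20 = 4.4314
df = 4
p-value (upper-tail) = 0.35076
At α=0.01: p ≥ α → fail to reject H₀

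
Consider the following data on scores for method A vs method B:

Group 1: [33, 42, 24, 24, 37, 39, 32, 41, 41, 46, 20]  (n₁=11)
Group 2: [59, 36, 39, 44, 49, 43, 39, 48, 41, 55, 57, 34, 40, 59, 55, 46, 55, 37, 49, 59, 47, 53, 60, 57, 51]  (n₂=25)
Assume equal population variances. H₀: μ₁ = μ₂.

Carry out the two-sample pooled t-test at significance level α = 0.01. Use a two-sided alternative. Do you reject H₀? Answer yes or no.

x̄₁=34.455, s₁=8.595, n₁=11
x̄₂=48.480, s₂=8.237, n₂=25
s_p² = [10·8.595² + 24·8.237²]/34 = 69.6167
SE = √(s_p²·(1/11+1/25)) = 3.0189
t = (34.455−48.480)/3.0189 = -4.6460
df = 34
p-value (two-sided) = 0.00005
At α=0.01: p < α → reject H₀

reject H₀: yes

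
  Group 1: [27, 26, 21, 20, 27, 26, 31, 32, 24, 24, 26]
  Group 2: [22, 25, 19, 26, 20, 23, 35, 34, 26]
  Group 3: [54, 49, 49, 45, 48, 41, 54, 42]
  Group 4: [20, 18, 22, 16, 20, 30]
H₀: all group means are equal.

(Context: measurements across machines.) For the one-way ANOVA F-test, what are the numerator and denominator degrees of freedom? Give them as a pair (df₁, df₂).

k = 4 groups, N = 34 total
df = (k−1, N−k) = (4−1, 34−4) = (3, 30)

degrees of freedom = [3, 30]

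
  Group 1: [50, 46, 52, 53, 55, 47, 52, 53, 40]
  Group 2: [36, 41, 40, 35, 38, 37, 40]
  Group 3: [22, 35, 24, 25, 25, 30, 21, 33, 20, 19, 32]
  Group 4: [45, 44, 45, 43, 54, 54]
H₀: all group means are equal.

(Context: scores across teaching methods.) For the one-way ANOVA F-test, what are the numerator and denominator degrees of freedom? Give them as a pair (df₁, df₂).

k = 4 groups, N = 33 total
df = (k−1, N−k) = (4−1, 33−4) = (3, 29)

degrees of freedom = [3, 29]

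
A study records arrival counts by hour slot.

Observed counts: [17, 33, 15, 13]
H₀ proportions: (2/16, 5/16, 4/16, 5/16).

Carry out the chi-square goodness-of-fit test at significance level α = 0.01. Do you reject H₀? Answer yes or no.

n = 78; E_i = n·p_i = [9.75, 24.38, 19.50, 24.38]
χ² = (17−9.75)²/9.75 + (33−24.38)²/24.38 + (15−19.50)²/19.50 + (13−24.38)²/24.38 = 14.7897
df = 3
p-value (upper-tail) = 0.00201
At α=0.01: p < α → reject H₀

reject H₀: yes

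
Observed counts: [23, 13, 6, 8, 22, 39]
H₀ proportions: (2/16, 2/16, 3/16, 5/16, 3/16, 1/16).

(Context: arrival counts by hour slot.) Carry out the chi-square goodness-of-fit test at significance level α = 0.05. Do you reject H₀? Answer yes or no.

reject H₀: yes

n = 111; E_i = n·p_i = [13.88, 13.88, 20.81, 34.69, 20.81, 6.94]
χ² = (23−13.88)²/13.88 + (13−13.88)²/13.88 + (6−20.81)²/20.81 + (8−34.69)²/34.69 + (22−20.81)²/20.81 + (39−6.94)²/6.94 = 185.3796
df = 5
p-value (upper-tail) = 0.00000
At α=0.05: p < α → reject H₀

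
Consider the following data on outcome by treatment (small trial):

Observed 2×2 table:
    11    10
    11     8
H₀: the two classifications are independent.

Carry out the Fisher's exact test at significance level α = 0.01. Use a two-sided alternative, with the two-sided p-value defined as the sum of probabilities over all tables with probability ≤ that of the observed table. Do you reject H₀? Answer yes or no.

reject H₀: no

Margins: r₁=21, r₂=19, c₁=22, c₂=18, n=40
p_obs = C(21,11)·C(19,11)/C(40,22); sum pmf over tables with pmf ≤ p_obs
p-value (two-sided) = 0.76052
At α=0.01: p ≥ α → fail to reject H₀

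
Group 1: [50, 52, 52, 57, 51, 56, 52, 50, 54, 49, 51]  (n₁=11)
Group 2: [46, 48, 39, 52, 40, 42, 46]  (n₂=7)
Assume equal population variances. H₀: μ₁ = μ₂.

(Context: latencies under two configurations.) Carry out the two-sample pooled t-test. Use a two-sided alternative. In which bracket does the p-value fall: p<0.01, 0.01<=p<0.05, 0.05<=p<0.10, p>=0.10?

x̄₁=52.182, s₁=2.523, n₁=11
x̄₂=44.714, s₂=4.645, n₂=7
s_p² = [10·2.523² + 6·4.645²]/16 = 12.0666
SE = √(s_p²·(1/11+1/7)) = 1.6795
t = (52.182−44.714)/1.6795 = 4.4463
df = 16
p-value (two-sided) = 0.00041
→ bracket: p<0.01

p-value bracket: p<0.01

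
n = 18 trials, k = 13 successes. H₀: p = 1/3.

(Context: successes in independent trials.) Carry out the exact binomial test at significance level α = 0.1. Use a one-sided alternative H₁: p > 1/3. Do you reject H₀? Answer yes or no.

reject H₀: yes

Exact binomial: n=18, k=13, p₀=1/3=0.3333
P(X≥13) from Σ C(n,i)·p₀^i·(1−p₀)^(n−i)
p-value (one-sided, H₁ greater) = 0.00085
At α=0.1: p < α → reject H₀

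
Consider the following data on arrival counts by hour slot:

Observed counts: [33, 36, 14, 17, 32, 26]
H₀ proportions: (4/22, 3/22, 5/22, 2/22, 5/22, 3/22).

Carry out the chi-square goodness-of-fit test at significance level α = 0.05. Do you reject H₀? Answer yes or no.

n = 158; E_i = n·p_i = [28.73, 21.55, 35.91, 14.36, 35.91, 21.55]
χ² = (33−28.73)²/28.73 + (36−21.55)²/21.55 + (14−35.91)²/35.91 + (17−14.36)²/14.36 + (32−35.91)²/35.91 + (26−21.55)²/21.55 = 25.5306
df = 5
p-value (upper-tail) = 0.00011
At α=0.05: p < α → reject H₀

reject H₀: yes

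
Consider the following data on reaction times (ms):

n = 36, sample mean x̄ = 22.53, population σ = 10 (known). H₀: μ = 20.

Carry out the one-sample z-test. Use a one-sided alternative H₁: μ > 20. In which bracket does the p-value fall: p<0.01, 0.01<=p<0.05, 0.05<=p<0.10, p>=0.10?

SE = σ/√n = 10/√36 = 1.6667
z = (x̄−μ₀)/SE = (22.53−20)/1.6667 = 1.5180
p-value (one-sided, H₁ greater) = 0.06451
→ bracket: 0.05<=p<0.10

p-value bracket: 0.05<=p<0.10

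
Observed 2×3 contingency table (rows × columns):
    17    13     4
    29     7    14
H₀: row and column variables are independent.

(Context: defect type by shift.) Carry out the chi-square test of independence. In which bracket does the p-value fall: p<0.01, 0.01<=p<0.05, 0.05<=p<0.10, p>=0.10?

p-value bracket: 0.01<=p<0.05

Row totals [34, 50], col totals [46, 20, 18], n=84
χ² = (17−18.62)²/18.62 + (13−8.10)²/8.10 + (4−7.29)²/7.29 + (29−27.38)²/27.38 + (7−11.90)²/11.90 + (14−10.71)²/10.71 = 7.7184
df = 2
p-value (upper-tail) = 0.02108
→ bracket: 0.01<=p<0.05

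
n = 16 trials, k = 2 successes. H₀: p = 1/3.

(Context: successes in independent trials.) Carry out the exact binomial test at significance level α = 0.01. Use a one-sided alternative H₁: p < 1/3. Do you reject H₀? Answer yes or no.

Exact binomial: n=16, k=2, p₀=1/3=0.3333
P(X≤2) from Σ C(n,i)·p₀^i·(1−p₀)^(n−i)
p-value (one-sided, H₁ less) = 0.05938
At α=0.01: p ≥ α → fail to reject H₀

reject H₀: no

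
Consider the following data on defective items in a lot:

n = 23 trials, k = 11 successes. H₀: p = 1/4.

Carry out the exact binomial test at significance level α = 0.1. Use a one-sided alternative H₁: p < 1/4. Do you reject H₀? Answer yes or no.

reject H₀: no

Exact binomial: n=23, k=11, p₀=1/4=0.2500
P(X≤11) from Σ C(n,i)·p₀^i·(1−p₀)^(n−i)
p-value (one-sided, H₁ less) = 0.99535
At α=0.1: p ≥ α → fail to reject H₀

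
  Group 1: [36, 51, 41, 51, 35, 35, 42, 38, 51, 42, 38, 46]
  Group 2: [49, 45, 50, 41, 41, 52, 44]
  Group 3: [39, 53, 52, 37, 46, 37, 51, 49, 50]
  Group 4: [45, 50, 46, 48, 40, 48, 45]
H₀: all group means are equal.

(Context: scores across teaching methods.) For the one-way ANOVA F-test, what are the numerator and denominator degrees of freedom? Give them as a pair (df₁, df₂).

k = 4 groups, N = 35 total
df = (k−1, N−k) = (4−1, 35−4) = (3, 31)

degrees of freedom = [3, 31]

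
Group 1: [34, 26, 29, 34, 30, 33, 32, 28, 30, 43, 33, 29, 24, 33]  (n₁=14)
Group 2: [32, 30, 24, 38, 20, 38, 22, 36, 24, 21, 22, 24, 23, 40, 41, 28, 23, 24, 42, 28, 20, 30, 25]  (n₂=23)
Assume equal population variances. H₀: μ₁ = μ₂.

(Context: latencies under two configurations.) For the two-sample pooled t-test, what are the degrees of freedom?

degrees of freedom = 35

df = n₁ + n₂ − 2 = 14 + 23 − 2 = 35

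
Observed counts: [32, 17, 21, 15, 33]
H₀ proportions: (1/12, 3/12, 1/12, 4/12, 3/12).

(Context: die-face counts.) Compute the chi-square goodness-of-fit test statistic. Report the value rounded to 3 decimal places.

test statistic = 83.415

n = 118; E_i = n·p_i = [9.83, 29.50, 9.83, 39.33, 29.50]
χ² = (32−9.83)²/9.83 + (17−29.50)²/29.50 + (21−9.83)²/9.83 + (15−39.33)²/39.33 + (33−29.50)²/29.50 = 83.4153
df = 4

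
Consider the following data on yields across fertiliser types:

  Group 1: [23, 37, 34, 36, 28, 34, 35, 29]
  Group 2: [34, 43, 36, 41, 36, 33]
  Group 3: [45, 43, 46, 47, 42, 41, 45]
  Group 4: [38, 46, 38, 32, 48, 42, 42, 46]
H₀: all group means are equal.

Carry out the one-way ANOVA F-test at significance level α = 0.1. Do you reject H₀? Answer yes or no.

reject H₀: yes

Group means [32.00, 37.17, 44.14, 41.50], grand mean 38.621
SSB = Σnᵢ(x̄ᵢ−x̄)² = 643.137; SSW = ΣΣ(x−x̄ᵢ)² = 469.690
MSB = 643.137/3 = 214.3790; MSW = 469.690/25 = 18.7876
F = MSB/MSW = 11.4107
df = (3, 25)
p-value (upper-tail) = 0.00007
At α=0.1: p < α → reject H₀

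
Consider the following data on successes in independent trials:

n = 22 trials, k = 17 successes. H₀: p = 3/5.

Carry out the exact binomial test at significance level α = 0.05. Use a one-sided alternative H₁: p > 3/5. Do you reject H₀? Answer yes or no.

Exact binomial: n=22, k=17, p₀=3/5=0.6000
P(X≥17) from Σ C(n,i)·p₀^i·(1−p₀)^(n−i)
p-value (one-sided, H₁ greater) = 0.07223
At α=0.05: p ≥ α → fail to reject H₀

reject H₀: no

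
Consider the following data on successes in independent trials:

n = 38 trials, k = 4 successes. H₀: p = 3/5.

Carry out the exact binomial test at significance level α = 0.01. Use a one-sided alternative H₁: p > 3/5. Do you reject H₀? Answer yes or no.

Exact binomial: n=38, k=4, p₀=3/5=0.6000
P(X≥4) from Σ C(n,i)·p₀^i·(1−p₀)^(n−i)
p-value (one-sided, H₁ greater) = 1.00000
At α=0.01: p ≥ α → fail to reject H₀

reject H₀: no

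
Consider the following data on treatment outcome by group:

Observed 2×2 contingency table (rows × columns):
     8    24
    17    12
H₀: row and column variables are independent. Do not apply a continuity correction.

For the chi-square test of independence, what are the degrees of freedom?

degrees of freedom = 1

df = (r−1)(c−1) = (2−1)·(2−1) = 1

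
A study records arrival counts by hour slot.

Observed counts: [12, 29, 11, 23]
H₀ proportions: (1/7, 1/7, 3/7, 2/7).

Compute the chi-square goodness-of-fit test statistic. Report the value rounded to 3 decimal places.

test statistic = 45.384

n = 75; E_i = n·p_i = [10.71, 10.71, 32.14, 21.43]
χ² = (12−10.71)²/10.71 + (29−10.71)²/10.71 + (11−32.14)²/32.14 + (23−21.43)²/21.43 = 45.3844
df = 3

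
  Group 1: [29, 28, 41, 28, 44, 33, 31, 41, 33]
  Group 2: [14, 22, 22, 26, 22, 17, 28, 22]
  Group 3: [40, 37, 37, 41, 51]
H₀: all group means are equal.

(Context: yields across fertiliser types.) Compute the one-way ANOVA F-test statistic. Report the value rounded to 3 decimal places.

Group means [34.22, 21.62, 41.20], grand mean 31.227
SSB = Σnᵢ(x̄ᵢ−x̄)² = 1315.633; SSW = ΣΣ(x−x̄ᵢ)² = 578.231
MSB = 1315.633/2 = 657.8165; MSW = 578.231/19 = 30.4332
F = MSB/MSW = 21.6151
df = (2, 19)

test statistic = 21.615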